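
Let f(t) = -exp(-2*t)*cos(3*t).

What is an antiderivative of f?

An antiderivative is F(t) = -3*exp(-2*t)*sin(3*t)/13 + 2*exp(-2*t)*cos(3*t)/13.

Any candidate F(t) must reproduce f(t) exactly when differentiated.
Check: d/dt[-3*exp(-2*t)*sin(3*t)/13 + 2*exp(-2*t)*cos(3*t)/13] = -exp(-2*t)*cos(3*t) = f(t).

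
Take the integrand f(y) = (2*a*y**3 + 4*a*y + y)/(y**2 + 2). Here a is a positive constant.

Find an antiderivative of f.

An antiderivative is F(y) = (2*a*y**2 + log(y**2/2 + 1))/2.

A first test for any F(y): its y-derivative must equal f(y) identically.
Check: d/dy[(2*a*y**2 + log(y**2/2 + 1))/2] = (2*a*y**3 + 4*a*y + y)/(y**2 + 2) = f(y).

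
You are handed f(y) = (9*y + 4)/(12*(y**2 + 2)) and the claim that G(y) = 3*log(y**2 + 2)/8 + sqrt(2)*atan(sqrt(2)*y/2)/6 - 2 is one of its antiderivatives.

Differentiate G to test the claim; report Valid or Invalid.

d/dy[G] = (9*y + 4)/(12*y**2 + 24)
This equals f(y) exactly, so the claim holds.

Valid - differentiating G returns exactly f.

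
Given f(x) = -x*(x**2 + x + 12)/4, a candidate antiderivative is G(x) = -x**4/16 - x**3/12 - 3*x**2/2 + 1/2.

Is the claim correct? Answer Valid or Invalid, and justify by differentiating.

d/dx[G] = -x**3/4 - x**2/4 - 3*x
This equals f(x) exactly, so the claim holds.

Valid: G'(x) = f(x).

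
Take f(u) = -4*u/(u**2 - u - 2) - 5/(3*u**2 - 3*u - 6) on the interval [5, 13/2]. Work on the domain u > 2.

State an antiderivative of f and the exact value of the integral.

Antiderivative: F(u) = -(29*log(u - 2) + 7*log(u + 1))/9; value = -29*log(9/2)/9 - 7*log(15/2)/9 + 7*log(6)/9 + 29*log(3)/9

The denominator factors as 3*(u - 2)*(u + 1); partial fractions split f into directly integrable pieces: -7/(9*(u + 1)) - 29/(9*(u - 2)).
F(u) = -(29*log(u - 2) + 7*log(u + 1))/9 is an antiderivative of f.
Check: d/du[-(29*log(u - 2) + 7*log(u + 1))/9] = (-12*u - 5)/(3*u**2 - 3*u - 6), which equals f(u).
F(13/2) = -29*log(9/2)/9 - 7*log(15/2)/9; F(5) = -29*log(3)/9 - 7*log(6)/9.
Integral = F(13/2) - F(5) = -29*log(9/2)/9 - 7*log(15/2)/9 + 7*log(6)/9 + 29*log(3)/9.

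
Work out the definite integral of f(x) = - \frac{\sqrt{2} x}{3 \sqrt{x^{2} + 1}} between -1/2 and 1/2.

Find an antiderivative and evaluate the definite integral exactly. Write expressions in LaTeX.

Antiderivative: F(x) = - \frac{\sqrt{2} \sqrt{x^{2} + 1}}{3}; value = 0

The substitution u = \frac{x^{2}}{2} + \frac{1}{2} works: f is exactly (dF/du)*(du/dx) for that inner function.
F(x) = - \frac{\sqrt{2} \sqrt{x^{2} + 1}}{3} is an antiderivative of f.
Check: d/dx[- \frac{\sqrt{2} \sqrt{x^{2} + 1}}{3}] = - \frac{\sqrt{2} x}{3 \sqrt{x^{2} + 1}} = f(x).
F(1/2) = - \frac{\sqrt{10}}{6}; F(-1/2) = - \frac{\sqrt{10}}{6}.
Integral = F(1/2) - F(-1/2) = 0.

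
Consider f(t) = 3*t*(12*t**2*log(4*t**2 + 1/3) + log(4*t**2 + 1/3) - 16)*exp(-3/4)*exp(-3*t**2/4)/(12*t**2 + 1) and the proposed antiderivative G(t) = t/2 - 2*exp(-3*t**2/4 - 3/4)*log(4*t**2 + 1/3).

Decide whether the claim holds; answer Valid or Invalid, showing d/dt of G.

d/dt[G] = (72*t**3*exp(3/4)*exp(3*t**2/4)*log(4*t**2 + 1/3) + 12*t**2*exp(3/2)*exp(3*t**2/2) + 6*t*exp(3/4)*exp(3*t**2/4)*log(4*t**2 + 1/3) - 96*t*exp(3/4)*exp(3*t**2/4) + exp(3/2)*exp(3*t**2/2))/(24*t**2*exp(3/2)*exp(3*t**2/2) + 2*exp(3/2)*exp(3*t**2/2))
d/dt[G] - f(t) = 1/2 != 0.

Invalid: d/dt[G] - f = 1/2, which is not 0.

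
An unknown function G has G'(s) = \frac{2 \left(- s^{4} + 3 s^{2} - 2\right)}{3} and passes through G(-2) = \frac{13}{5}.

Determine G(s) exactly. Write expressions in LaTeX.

Any candidate G(s) must reproduce the stated G'(s) exactly.
A general antiderivative is - \frac{2 s^{5}}{15} + \frac{2 s^{3}}{3} - \frac{4 s}{3} + C.
The condition gives C = \frac{13}{5} - (\frac{8}{5}) = 1.
So G(s) = - \frac{2 s^{5} - 10 s^{3} + 20 s - 15}{15}.
Check: d/ds[- \frac{2 s^{5} - 10 s^{3} + 20 s - 15}{15}] = - \frac{2 s^{4}}{3} + 2 s^{2} - \frac{4}{3}, which equals G'(s).

G(s) = - \frac{2 s^{5} - 10 s^{3} + 20 s - 15}{15}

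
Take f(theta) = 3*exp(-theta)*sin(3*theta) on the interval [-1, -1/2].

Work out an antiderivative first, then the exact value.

Recover f(theta) by differentiating a candidate F(theta); any mismatch rules it out.
F(theta) = -3*exp(-theta)*sin(3*theta)/10 - 9*exp(-theta)*cos(3*theta)/10 is an antiderivative of f.
Check: d/dtheta[-3*exp(-theta)*sin(3*theta)/10 - 9*exp(-theta)*cos(3*theta)/10] = 3*exp(-theta)*sin(3*theta) = f(theta).
F(-1/2) = -9*exp(1/2)*cos(3/2)/10 + 3*exp(1/2)*sin(3/2)/10; F(-1) = 3*exp(1)*sin(3)/10 - 9*exp(1)*cos(3)/10.
Integral = F(-1/2) - F(-1) = 9*exp(1)*cos(3)/10 - 3*exp(1)*sin(3)/10 - 9*exp(1/2)*cos(3/2)/10 + 3*exp(1/2)*sin(3/2)/10.

Antiderivative: F(theta) = -3*exp(-theta)*sin(3*theta)/10 - 9*exp(-theta)*cos(3*theta)/10; value = 9*exp(1)*cos(3)/10 - 3*exp(1)*sin(3)/10 - 9*exp(1/2)*cos(3/2)/10 + 3*exp(1/2)*sin(3/2)/10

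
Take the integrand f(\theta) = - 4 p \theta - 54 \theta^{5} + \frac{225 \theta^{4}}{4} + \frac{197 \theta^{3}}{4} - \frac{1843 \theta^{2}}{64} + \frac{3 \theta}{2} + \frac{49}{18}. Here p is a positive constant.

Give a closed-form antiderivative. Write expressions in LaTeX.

An antiderivative is F(\theta) = - 2 p \theta^{2} - 9 \theta^{6} + \frac{45 \theta^{5}}{4} + \frac{197 \theta^{4}}{16} - \frac{1843 \theta^{3}}{192} + \frac{3 \theta^{2}}{4} + \frac{49 \theta}{18}.

The integrand splits into summands that can be handled one at a time.
Check: d/d\theta[- 2 p \theta^{2} - 9 \theta^{6} + \frac{45 \theta^{5}}{4} + \frac{197 \theta^{4}}{16} - \frac{1843 \theta^{3}}{192} + \frac{3 \theta^{2}}{4} + \frac{49 \theta}{18}] = - 4 p \theta - 54 \theta^{5} + \frac{225 \theta^{4}}{4} + \frac{197 \theta^{3}}{4} - \frac{1843 \theta^{2}}{64} + \frac{3 \theta}{2} + \frac{49}{18} = f(\theta).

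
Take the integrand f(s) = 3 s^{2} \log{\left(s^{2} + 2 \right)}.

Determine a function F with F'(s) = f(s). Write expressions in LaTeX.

An antiderivative is F(s) = s^{3} \log{\left(s^{2} + 2 \right)} - \frac{2 s^{3}}{3} + 4 s - 4 \sqrt{2} \operatorname{atan}{\left(\frac{\sqrt{2} s}{2} \right)}.

A candidate is checked by its d/ds: the result must match f(s).
Check: d/ds[s^{3} \log{\left(s^{2} + 2 \right)} - \frac{2 s^{3}}{3} + 4 s - 4 \sqrt{2} \operatorname{atan}{\left(\frac{\sqrt{2} s}{2} \right)}] = 3 s^{2} \log{\left(s^{2} + 2 \right)} = f(s).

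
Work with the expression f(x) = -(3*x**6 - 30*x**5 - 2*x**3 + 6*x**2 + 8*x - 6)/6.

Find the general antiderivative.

F(x) = -x**7/14 + 5*x**6/6 + x**4/12 - x**3/3 - 2*x**2/3 + x + C

Recover f(x) by differentiating a candidate F(x); any mismatch rules it out.
Check: d/dx[-x**7/14 + 5*x**6/6 + x**4/12 - x**3/3 - 2*x**2/3 + x] = -x**6/2 + 5*x**5 + x**3/3 - x**2 - 4*x/3 + 1, which equals f(x).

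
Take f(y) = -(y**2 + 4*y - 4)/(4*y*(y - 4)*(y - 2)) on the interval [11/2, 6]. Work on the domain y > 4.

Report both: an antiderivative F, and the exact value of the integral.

Factor the denominator (4*y*(y - 4)*(y - 2)) and decompose: f = 1/(2*(y - 2)) - 7/(8*(y - 4)) + 1/(8*y); each piece integrates to a log, atan, or power term.
F(y) = log(y)/8 - 7*log(y - 4)/8 + log(y - 2)/2 is an antiderivative of f.
Check: d/dy[log(y)/8 - 7*log(y - 4)/8 + log(y - 2)/2] = (-y**2 - 4*y + 4)/(4*y**3 - 24*y**2 + 32*y), which equals f(y).
F(6) = -7*log(2)/8 + log(6)/8 + log(4)/2; F(11/2) = -7*log(3/2)/8 + log(11/2)/8 + log(7/2)/2.
Integral = F(6) - F(11/2) = -log(7/2)/2 - 7*log(2)/8 - log(11/2)/8 + log(6)/8 + 7*log(3/2)/8 + log(4)/2.

Antiderivative: F(y) = log(y)/8 - 7*log(y - 4)/8 + log(y - 2)/2; value = -log(7/2)/2 - 7*log(2)/8 - log(11/2)/8 + log(6)/8 + 7*log(3/2)/8 + log(4)/2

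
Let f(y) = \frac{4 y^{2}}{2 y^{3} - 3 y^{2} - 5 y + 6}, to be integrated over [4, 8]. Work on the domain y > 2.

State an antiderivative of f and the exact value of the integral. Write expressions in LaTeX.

Antiderivative: F(y) = \frac{2 \left(40 \log{\left(y - 2 \right)} - 14 \log{\left(y - 1 \right)} + 9 \log{\left(y + \frac{3}{2} \right)}\right)}{35}; value = - \frac{16 \log{\left(2 \right)}}{7} - \frac{4 \log{\left(7 \right)}}{5} - \frac{18 \log{\left(\frac{11}{2} \right)}}{35} + \frac{4 \log{\left(3 \right)}}{5} + \frac{18 \log{\left(\frac{19}{2} \right)}}{35} + \frac{16 \log{\left(6 \right)}}{7}

Factor the denominator (\left(y - 2\right) \left(y - 1\right) \left(2 y + 3\right)) and decompose: f = \frac{36}{35 \left(2 y + 3\right)} - \frac{4}{5 \left(y - 1\right)} + \frac{16}{7 \left(y - 2\right)}; each piece integrates to a log, atan, or power term.
F(y) = \frac{2 \left(40 \log{\left(y - 2 \right)} - 14 \log{\left(y - 1 \right)} + 9 \log{\left(y + \frac{3}{2} \right)}\right)}{35} is an antiderivative of f.
Check: d/dy[\frac{2 \left(40 \log{\left(y - 2 \right)} - 14 \log{\left(y - 1 \right)} + 9 \log{\left(y + \frac{3}{2} \right)}\right)}{35}] = \frac{4 y^{2}}{2 y^{3} - 3 y^{2} - 5 y + 6} = f(y).
F(8) = - \frac{4 \log{\left(7 \right)}}{5} + \frac{18 \log{\left(\frac{19}{2} \right)}}{35} + \frac{16 \log{\left(6 \right)}}{7}; F(4) = - \frac{4 \log{\left(3 \right)}}{5} + \frac{18 \log{\left(\frac{11}{2} \right)}}{35} + \frac{16 \log{\left(2 \right)}}{7}.
Integral = F(8) - F(4) = - \frac{16 \log{\left(2 \right)}}{7} - \frac{4 \log{\left(7 \right)}}{5} - \frac{18 \log{\left(\frac{11}{2} \right)}}{35} + \frac{4 \log{\left(3 \right)}}{5} + \frac{18 \log{\left(\frac{19}{2} \right)}}{35} + \frac{16 \log{\left(6 \right)}}{7}.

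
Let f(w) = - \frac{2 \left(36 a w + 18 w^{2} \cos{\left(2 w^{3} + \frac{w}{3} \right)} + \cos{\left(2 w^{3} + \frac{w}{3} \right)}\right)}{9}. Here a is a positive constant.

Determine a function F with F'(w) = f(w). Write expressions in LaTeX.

An antiderivative is F(w) = - 4 a w^{2} - \frac{2 \sin{\left(2 w^{3} + \frac{w}{3} \right)}}{3}.

For F(w) to be correct the identity F'(w) - f(w) = 0 must hold.
Check: d/dw[- 4 a w^{2} - \frac{2 \sin{\left(2 w^{3} + \frac{w}{3} \right)}}{3}] = - 8 a w - 4 w^{2} \cos{\left(2 w^{3} + \frac{w}{3} \right)} - \frac{2 \cos{\left(2 w^{3} + \frac{w}{3} \right)}}{9}, which equals f(w).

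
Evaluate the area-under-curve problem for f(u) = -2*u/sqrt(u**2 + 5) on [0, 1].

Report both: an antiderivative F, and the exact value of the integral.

The substitution w = u**2 + 5 works: f is exactly (dF/dw)*(dw/du) for that inner function.
F(u) = -2*sqrt(u**2 + 5) is an antiderivative of f.
Check: d/du[-2*sqrt(u**2 + 5)] = -2*u/sqrt(u**2 + 5) = f(u).
F(1) = -2*sqrt(6); F(0) = -2*sqrt(5).
Integral = F(1) - F(0) = -2*sqrt(6) + 2*sqrt(5).

Antiderivative: F(u) = -2*sqrt(u**2 + 5); value = -2*sqrt(6) + 2*sqrt(5)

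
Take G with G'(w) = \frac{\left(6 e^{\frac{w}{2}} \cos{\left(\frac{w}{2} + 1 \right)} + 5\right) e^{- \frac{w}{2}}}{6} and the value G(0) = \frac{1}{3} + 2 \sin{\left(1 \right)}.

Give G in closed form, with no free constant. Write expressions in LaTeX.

Recover the given G'(w) by differentiating a candidate G(w); any mismatch rules it out.
A general antiderivative is 2 \sin{\left(\frac{w}{2} + 1 \right)} - \frac{5 e^{- \frac{w}{2}}}{3} + C.
The condition gives C = \frac{1}{3} + 2 \sin{\left(1 \right)} - (- \frac{5}{3} + 2 \sin{\left(1 \right)}) = 2.
So G(w) = 2 \sin{\left(\frac{w}{2} + 1 \right)} + 2 - \frac{5 e^{- \frac{w}{2}}}{3}.
Check: d/dw[2 \sin{\left(\frac{w}{2} + 1 \right)} + 2 - \frac{5 e^{- \frac{w}{2}}}{3}] = \frac{\left(6 e^{\frac{w}{2}} \cos{\left(\frac{w}{2} + 1 \right)} + 5\right) e^{- \frac{w}{2}}}{6} = G'(w).

G(w) = 2 \sin{\left(\frac{w}{2} + 1 \right)} + 2 - \frac{5 e^{- \frac{w}{2}}}{3}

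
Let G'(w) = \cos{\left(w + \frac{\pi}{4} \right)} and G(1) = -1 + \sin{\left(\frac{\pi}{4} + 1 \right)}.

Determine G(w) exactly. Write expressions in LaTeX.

Any candidate G(w) must reproduce the stated G'(w) exactly.
A general antiderivative is \sin{\left(w + \frac{\pi}{4} \right)} + C.
The condition gives C = -1 + \sin{\left(\frac{\pi}{4} + 1 \right)} - (\sin{\left(\frac{\pi}{4} + 1 \right)}) = -1.
So G(w) = \sin{\left(w + \frac{\pi}{4} \right)} - 1.
Check: d/dw[\sin{\left(w + \frac{\pi}{4} \right)} - 1] = \cos{\left(w + \frac{\pi}{4} \right)} = G'(w).

G(w) = \sin{\left(w + \frac{\pi}{4} \right)} - 1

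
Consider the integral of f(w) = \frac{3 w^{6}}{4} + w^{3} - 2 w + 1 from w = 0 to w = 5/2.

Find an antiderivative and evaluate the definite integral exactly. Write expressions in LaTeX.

Antiderivative: F(w) = \frac{3 w^{7}}{28} + \frac{w^{4}}{4} - w^{2} + w; value = \frac{255935}{3584}

The integrand splits into summands that can be handled one at a time.
F(w) = \frac{3 w^{7}}{28} + \frac{w^{4}}{4} - w^{2} + w is an antiderivative of f.
Check: d/dw[\frac{3 w^{7}}{28} + \frac{w^{4}}{4} - w^{2} + w] = \frac{3 w^{6}}{4} + w^{3} - 2 w + 1 = f(w).
F(5/2) = \frac{255935}{3584}; F(0) = 0.
Integral = F(5/2) - F(0) = \frac{255935}{3584}.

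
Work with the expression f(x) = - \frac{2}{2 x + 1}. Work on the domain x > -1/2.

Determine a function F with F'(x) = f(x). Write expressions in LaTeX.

Since d/dx undoes antidifferentiation here, F'(x) = f(x) is required of F(x).
Check: d/dx[- \log{\left(2 x + 1 \right)}] = - \frac{2}{2 x + 1} = f(x).

An antiderivative is F(x) = - \log{\left(2 x + 1 \right)}.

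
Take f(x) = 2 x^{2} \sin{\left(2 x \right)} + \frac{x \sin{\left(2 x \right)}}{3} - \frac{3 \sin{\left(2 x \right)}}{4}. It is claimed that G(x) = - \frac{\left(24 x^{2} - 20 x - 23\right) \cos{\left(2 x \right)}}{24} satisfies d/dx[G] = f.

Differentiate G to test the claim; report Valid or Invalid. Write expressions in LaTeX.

Invalid: d/dx[G] - f = - 2 x \sin{\left(2 x \right)} - 2 x \cos{\left(2 x \right)} - \frac{7 \sin{\left(2 x \right)}}{6} + \frac{5 \cos{\left(2 x \right)}}{6}, which is not 0.

d/dx[G] = 2 x^{2} \sin{\left(2 x \right)} - \frac{5 x \sin{\left(2 x \right)}}{3} - 2 x \cos{\left(2 x \right)} - \frac{23 \sin{\left(2 x \right)}}{12} + \frac{5 \cos{\left(2 x \right)}}{6}
d/dx[G] - f(x) = - 2 x \sin{\left(2 x \right)} - 2 x \cos{\left(2 x \right)} - \frac{7 \sin{\left(2 x \right)}}{6} + \frac{5 \cos{\left(2 x \right)}}{6} != 0.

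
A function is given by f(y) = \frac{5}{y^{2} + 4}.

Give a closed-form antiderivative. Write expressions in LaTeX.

Recover f(y) by differentiating a candidate F(y); any mismatch rules it out.
Check: d/dy[\frac{5 \operatorname{atan}{\left(\frac{y}{2} \right)}}{2}] = \frac{5}{y^{2} + 4} = f(y).

An antiderivative is F(y) = \frac{5 \operatorname{atan}{\left(\frac{y}{2} \right)}}{2}.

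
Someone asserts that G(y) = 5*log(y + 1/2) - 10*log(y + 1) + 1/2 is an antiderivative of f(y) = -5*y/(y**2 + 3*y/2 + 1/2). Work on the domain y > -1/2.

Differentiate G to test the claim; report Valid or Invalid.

Valid. The derivative of G reproduces f.

d/dy[G] = -10*y/(2*y**2 + 3*y + 1)
This equals f(y) exactly, so the claim holds.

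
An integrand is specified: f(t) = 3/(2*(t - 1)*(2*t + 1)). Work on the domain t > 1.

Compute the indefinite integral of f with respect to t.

Factor the denominator (2*(t - 1)*(2*t + 1)) and decompose: f = -1/(2*t + 1) + 1/(2*(t - 1)); each piece integrates to a log, atan, or power term.
Check: d/dt[-(-log(t - 1) + log(t + 1/2))/2] = 3/(4*t**2 - 2*t - 2), which equals f(t).

F(t) = -(-log(t - 1) + log(t + 1/2))/2 + C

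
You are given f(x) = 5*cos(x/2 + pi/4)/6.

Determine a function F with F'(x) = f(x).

An antiderivative is F(x) = 5*sin(x/2 + pi/4)/3.

A candidate is checked by its d/dx: the result must match f(x).
Check: d/dx[5*sin(x/2 + pi/4)/3] = 5*cos(x/2 + pi/4)/6 = f(x).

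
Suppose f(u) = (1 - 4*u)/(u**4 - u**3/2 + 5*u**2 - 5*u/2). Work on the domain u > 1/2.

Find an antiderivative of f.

Factor the denominator (u*(2*u - 1)*(u**2 + 5)) and decompose: f = 2*(41*u + 10)/(105*(u**2 + 5)) - 16/(21*(2*u - 1)) - 2/(5*u); each piece integrates to a log, atan, or power term.
Check: d/du[(-42*log(u) - 40*log(u - 1/2) + 41*log(u**2 + 5) + 4*sqrt(5)*atan(sqrt(5)*u/5))/105] = (2 - 8*u)/(2*u**4 - u**3 + 10*u**2 - 5*u), which equals f(u).

An antiderivative is F(u) = (-42*log(u) - 40*log(u - 1/2) + 41*log(u**2 + 5) + 4*sqrt(5)*atan(sqrt(5)*u/5))/105.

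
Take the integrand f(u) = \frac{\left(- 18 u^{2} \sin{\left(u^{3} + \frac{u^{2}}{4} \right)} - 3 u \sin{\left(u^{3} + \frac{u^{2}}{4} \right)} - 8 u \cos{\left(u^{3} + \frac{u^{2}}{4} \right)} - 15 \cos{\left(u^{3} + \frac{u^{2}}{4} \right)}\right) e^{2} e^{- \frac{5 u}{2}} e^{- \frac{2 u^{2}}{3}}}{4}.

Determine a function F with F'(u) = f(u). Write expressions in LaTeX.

An antiderivative is F(u) = \frac{3 e^{- \frac{2 u^{2}}{3} - \frac{5 u}{2} + 2} \cos{\left(u^{3} + \frac{u^{2}}{4} \right)}}{2}.

f has the shape v'r + vr' for v = \frac{3 \cos{\left(u^{3} + \frac{u^{2}}{4} \right)}}{2} and r = e^{- \frac{2 u^{2}}{3} - \frac{5 u}{2} + 2} — it is the derivative of the product v*r.
Check: d/du[\frac{3 e^{- \frac{2 u^{2}}{3} - \frac{5 u}{2} + 2} \cos{\left(u^{3} + \frac{u^{2}}{4} \right)}}{2}] = \frac{\left(- 18 u^{2} \sin{\left(u^{3} + \frac{u^{2}}{4} \right)} - 3 u \sin{\left(u^{3} + \frac{u^{2}}{4} \right)} - 8 u \cos{\left(u^{3} + \frac{u^{2}}{4} \right)} - 15 \cos{\left(u^{3} + \frac{u^{2}}{4} \right)}\right) e^{2} e^{- \frac{5 u}{2}} e^{- \frac{2 u^{2}}{3}}}{4} = f(u).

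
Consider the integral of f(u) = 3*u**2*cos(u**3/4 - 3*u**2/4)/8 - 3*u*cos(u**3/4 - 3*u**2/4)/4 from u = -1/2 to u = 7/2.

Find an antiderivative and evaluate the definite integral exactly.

Antiderivative: F(u) = sin(u**3/4 - 3*u**2/4)/2; value = sin(7/32)/2 + sin(49/32)/2

f matches the chain-rule pattern g'(h)*h' with inner function h(u) = u**3/4 - 3*u**2/4; substituting w = h(u) collapses the integral.
F(u) = sin(u**3/4 - 3*u**2/4)/2 is an antiderivative of f.
Check: d/du[sin(u**3/4 - 3*u**2/4)/2] = 3*u**2*cos(u**3/4 - 3*u**2/4)/8 - 3*u*cos(u**3/4 - 3*u**2/4)/4 = f(u).
F(7/2) = sin(49/32)/2; F(-1/2) = -sin(7/32)/2.
Integral = F(7/2) - F(-1/2) = sin(7/32)/2 + sin(49/32)/2.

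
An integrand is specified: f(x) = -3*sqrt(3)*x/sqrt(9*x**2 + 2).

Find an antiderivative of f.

An antiderivative is F(x) = -sqrt(3)*sqrt(9*x**2 + 2)/3.

f matches the chain-rule pattern g'(h)*h' with inner function h(x) = 3*x**2 + 2/3; substituting u = h(x) collapses the integral.
Check: d/dx[-sqrt(3)*sqrt(9*x**2 + 2)/3] = -3*sqrt(3)*x/sqrt(9*x**2 + 2) = f(x).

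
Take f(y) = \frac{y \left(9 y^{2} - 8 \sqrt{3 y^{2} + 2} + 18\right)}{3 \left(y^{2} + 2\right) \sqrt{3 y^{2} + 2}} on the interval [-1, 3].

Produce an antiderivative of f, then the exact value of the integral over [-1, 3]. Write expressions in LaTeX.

Any candidate F(y) must reproduce f(y) exactly when differentiated.
F(y) = \sqrt{3 y^{2} + 2} - \frac{4 \log{\left(y^{2} + 2 \right)}}{3} is an antiderivative of f.
Check: d/dy[\sqrt{3 y^{2} + 2} - \frac{4 \log{\left(y^{2} + 2 \right)}}{3}] = \frac{9 y^{3} - 8 y \sqrt{3 y^{2} + 2} + 18 y}{3 y^{2} \sqrt{3 y^{2} + 2} + 6 \sqrt{3 y^{2} + 2}}, which equals f(y).
F(3) = - \frac{4 \log{\left(11 \right)}}{3} + \sqrt{29}; F(-1) = - \frac{4 \log{\left(3 \right)}}{3} + \sqrt{5}.
Integral = F(3) - F(-1) = - \frac{4 \log{\left(11 \right)}}{3} - \sqrt{5} + \frac{4 \log{\left(3 \right)}}{3} + \sqrt{29}.

Antiderivative: F(y) = \sqrt{3 y^{2} + 2} - \frac{4 \log{\left(y^{2} + 2 \right)}}{3}; value = - \frac{4 \log{\left(11 \right)}}{3} - \sqrt{5} + \frac{4 \log{\left(3 \right)}}{3} + \sqrt{29}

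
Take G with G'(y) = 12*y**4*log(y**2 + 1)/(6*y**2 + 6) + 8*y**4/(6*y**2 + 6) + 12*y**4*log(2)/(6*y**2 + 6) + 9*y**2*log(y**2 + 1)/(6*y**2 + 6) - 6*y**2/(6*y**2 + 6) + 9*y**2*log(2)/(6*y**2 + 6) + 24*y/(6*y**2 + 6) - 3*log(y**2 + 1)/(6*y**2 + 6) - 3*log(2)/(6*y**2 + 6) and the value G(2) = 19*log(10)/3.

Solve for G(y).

Recognize the product-rule pattern: G'(y) = u'v + uv' with u = 2*y**3/3 - y/2 + 2, v = log(2*y**2 + 2), so integration by parts undoes it.
A general antiderivative is 2*(y**3/3 - y/4 + 1)*log(2*y**2 + 2) + C.
The condition gives C = 19*log(10)/3 - (19*log(10)/3) = 0.
So G(y) = 2*y**3*log(y**2 + 1)/3 + 2*y**3*log(2)/3 - y*log(y**2 + 1)/2 - y*log(2)/2 + 2*log(y**2 + 1) + 2*log(2).
Check: d/dy[2*y**3*log(y**2 + 1)/3 + 2*y**3*log(2)/3 - y*log(y**2 + 1)/2 - y*log(2)/2 + 2*log(y**2 + 1) + 2*log(2)] = (12*y**4*log(y**2 + 1) + 8*y**4 + 12*y**4*log(2) + 9*y**2*log(y**2 + 1) - 6*y**2 + 9*y**2*log(2) + 24*y - 3*log(y**2 + 1) - 3*log(2))/(6*y**2 + 6), which equals G'(y).

G(y) = 2*y**3*log(y**2 + 1)/3 + 2*y**3*log(2)/3 - y*log(y**2 + 1)/2 - y*log(2)/2 + 2*log(y**2 + 1) + 2*log(2)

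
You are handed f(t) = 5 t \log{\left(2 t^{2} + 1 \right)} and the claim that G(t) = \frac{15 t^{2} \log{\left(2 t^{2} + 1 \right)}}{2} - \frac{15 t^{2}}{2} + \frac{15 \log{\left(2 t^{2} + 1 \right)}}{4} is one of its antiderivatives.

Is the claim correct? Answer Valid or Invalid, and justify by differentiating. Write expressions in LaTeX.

d/dt[G] = 15 t \log{\left(2 t^{2} + 1 \right)}
d/dt[G] - f(t) = 10 t \log{\left(2 t^{2} + 1 \right)} != 0.

Invalid: d/dt[G] - f = 10 t \log{\left(2 t^{2} + 1 \right)}, which is not 0.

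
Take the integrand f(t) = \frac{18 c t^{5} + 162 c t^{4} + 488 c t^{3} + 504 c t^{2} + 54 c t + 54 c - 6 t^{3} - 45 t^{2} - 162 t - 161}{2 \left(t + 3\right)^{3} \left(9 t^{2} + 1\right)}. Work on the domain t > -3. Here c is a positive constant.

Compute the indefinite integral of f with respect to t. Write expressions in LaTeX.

For F(t) to be correct the identity F'(t) - f(t) = 0 must hold.
Check: d/dt[\frac{4 c t \left(t + 3\right)^{2} - 4 \left(t + 3\right)^{2} \operatorname{atan}{\left(3 t \right)} - 1}{4 \left(t + 3\right)^{2}}] = \frac{18 c t^{5} + 162 c t^{4} + 488 c t^{3} + 504 c t^{2} + 54 c t + 54 c - 6 t^{3} - 45 t^{2} - 162 t - 161}{18 t^{5} + 162 t^{4} + 488 t^{3} + 504 t^{2} + 54 t + 54}, which equals f(t).

F(t) = \frac{4 c t \left(t + 3\right)^{2} - 4 \left(t + 3\right)^{2} \operatorname{atan}{\left(3 t \right)} - 1}{4 \left(t + 3\right)^{2}} + C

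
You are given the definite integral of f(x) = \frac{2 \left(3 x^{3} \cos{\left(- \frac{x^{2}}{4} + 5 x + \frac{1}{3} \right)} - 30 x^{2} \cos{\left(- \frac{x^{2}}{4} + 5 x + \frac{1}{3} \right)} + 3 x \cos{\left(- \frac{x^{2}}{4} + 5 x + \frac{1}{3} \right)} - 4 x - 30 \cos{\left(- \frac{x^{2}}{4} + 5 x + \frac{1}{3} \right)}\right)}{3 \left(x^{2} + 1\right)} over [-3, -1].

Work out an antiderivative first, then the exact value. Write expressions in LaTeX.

Whatever form F(x) takes, F'(x) = f(x) is non-negotiable.
F(x) = - \frac{4 \log{\left(x^{2} + 1 \right)}}{3} - 4 \sin{\left(- \frac{x^{2}}{4} + 5 x + \frac{1}{3} \right)} is an antiderivative of f.
Check: d/dx[- \frac{4 \log{\left(x^{2} + 1 \right)}}{3} - 4 \sin{\left(- \frac{x^{2}}{4} + 5 x + \frac{1}{3} \right)}] = \frac{6 x^{3} \cos{\left(- \frac{x^{2}}{4} + 5 x + \frac{1}{3} \right)} - 60 x^{2} \cos{\left(- \frac{x^{2}}{4} + 5 x + \frac{1}{3} \right)} + 6 x \cos{\left(- \frac{x^{2}}{4} + 5 x + \frac{1}{3} \right)} - 8 x - 60 \cos{\left(- \frac{x^{2}}{4} + 5 x + \frac{1}{3} \right)}}{3 x^{2} + 3}, which equals f(x).
F(-1) = 4 \sin{\left(\frac{59}{12} \right)} - \frac{4 \log{\left(2 \right)}}{3}; F(-3) = 4 \sin{\left(\frac{203}{12} \right)} - \frac{4 \log{\left(10 \right)}}{3}.
Integral = F(-1) - F(-3) = 4 \sin{\left(\frac{59}{12} \right)} - \frac{4 \log{\left(2 \right)}}{3} + \frac{4 \log{\left(10 \right)}}{3} - 4 \sin{\left(\frac{203}{12} \right)}.

Antiderivative: F(x) = - \frac{4 \log{\left(x^{2} + 1 \right)}}{3} - 4 \sin{\left(- \frac{x^{2}}{4} + 5 x + \frac{1}{3} \right)}; value = 4 \sin{\left(\frac{59}{12} \right)} - \frac{4 \log{\left(2 \right)}}{3} + \frac{4 \log{\left(10 \right)}}{3} - 4 \sin{\left(\frac{203}{12} \right)}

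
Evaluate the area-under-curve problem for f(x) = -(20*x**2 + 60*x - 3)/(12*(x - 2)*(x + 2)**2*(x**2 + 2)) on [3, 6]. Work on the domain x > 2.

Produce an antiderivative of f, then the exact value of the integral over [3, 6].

Factor the denominator (12*(x - 2)*(x + 2)**2*(x**2 + 2)) and decompose: f = (163*x + 34)/(432*(x**2 + 2)) - 713/(3456*(x + 2)) - 43/(288*(x + 2)**2) - 197/(1152*(x - 2)); each piece integrates to a log, atan, or power term.
F(x) = -197*log(x - 2)/1152 - 713*log(x + 2)/3456 + 163*log(x**2 + 2)/864 + 17*sqrt(2)*atan(sqrt(2)*x/2)/432 + 43/(288*x + 576) is an antiderivative of f.
Check: d/dx[-197*log(x - 2)/1152 - 713*log(x + 2)/3456 + 163*log(x**2 + 2)/864 + 17*sqrt(2)*atan(sqrt(2)*x/2)/432 + 43/(288*x + 576)] = (-20*x**2 - 60*x + 3)/(12*x**5 + 24*x**4 - 24*x**3 - 48*x**2 - 96*x - 192), which equals f(x).
F(6) = -713*log(8)/3456 - 197*log(4)/1152 + 43/2304 + 17*sqrt(2)*atan(3*sqrt(2))/432 + 163*log(38)/864; F(3) = -713*log(5)/3456 + 43/1440 + 17*sqrt(2)*atan(3*sqrt(2)/2)/432 + 163*log(11)/864.
Integral = F(6) - F(3) = -163*log(11)/864 - 713*log(8)/3456 - 197*log(4)/1152 - 17*sqrt(2)*atan(3*sqrt(2)/2)/432 - 43/3840 + 17*sqrt(2)*atan(3*sqrt(2))/432 + 713*log(5)/3456 + 163*log(38)/864.

Antiderivative: F(x) = -197*log(x - 2)/1152 - 713*log(x + 2)/3456 + 163*log(x**2 + 2)/864 + 17*sqrt(2)*atan(sqrt(2)*x/2)/432 + 43/(288*x + 576); value = -163*log(11)/864 - 713*log(8)/3456 - 197*log(4)/1152 - 17*sqrt(2)*atan(3*sqrt(2)/2)/432 - 43/3840 + 17*sqrt(2)*atan(3*sqrt(2))/432 + 713*log(5)/3456 + 163*log(38)/864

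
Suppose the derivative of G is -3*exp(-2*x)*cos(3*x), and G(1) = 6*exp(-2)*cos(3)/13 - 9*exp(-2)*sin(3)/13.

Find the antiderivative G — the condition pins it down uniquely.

Differentiate the proposed G(x) back; it has to land on the given G'(x).
A general antiderivative is -9*exp(-2*x)*sin(3*x)/13 + 6*exp(-2*x)*cos(3*x)/13 + C.
The condition gives C = 6*exp(-2)*cos(3)/13 - 9*exp(-2)*sin(3)/13 - (6*exp(-2)*cos(3)/13 - 9*exp(-2)*sin(3)/13) = 0.
So G(x) = (-9*sin(3*x) + 6*cos(3*x))*exp(-2*x)/13.
Check: d/dx[(-9*sin(3*x) + 6*cos(3*x))*exp(-2*x)/13] = -3*exp(-2*x)*cos(3*x) = G'(x).

G(x) = (-9*sin(3*x) + 6*cos(3*x))*exp(-2*x)/13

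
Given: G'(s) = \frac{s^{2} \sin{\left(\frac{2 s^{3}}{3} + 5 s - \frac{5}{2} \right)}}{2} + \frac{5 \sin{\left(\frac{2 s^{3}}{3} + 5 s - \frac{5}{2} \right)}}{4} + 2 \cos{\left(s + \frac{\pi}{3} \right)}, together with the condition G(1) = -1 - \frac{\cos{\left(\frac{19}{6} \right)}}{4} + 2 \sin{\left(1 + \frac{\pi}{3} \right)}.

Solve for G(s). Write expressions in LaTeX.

G(s) = - \frac{- 8 \sin{\left(s + \frac{\pi}{3} \right)} + \cos{\left(\frac{2 s^{3}}{3} + 5 s - \frac{5}{2} \right)} + 4}{4}

Integrate term by term and add the pieces.
A general antiderivative is 2 \sin{\left(s + \frac{\pi}{3} \right)} - \frac{\cos{\left(\frac{2 s^{3}}{3} + 5 s - \frac{5}{2} \right)}}{4} + C.
The condition gives C = -1 - \frac{\cos{\left(\frac{19}{6} \right)}}{4} + 2 \sin{\left(1 + \frac{\pi}{3} \right)} - (- \frac{\cos{\left(\frac{19}{6} \right)}}{4} + 2 \sin{\left(1 + \frac{\pi}{3} \right)}) = -1.
So G(s) = - \frac{- 8 \sin{\left(s + \frac{\pi}{3} \right)} + \cos{\left(\frac{2 s^{3}}{3} + 5 s - \frac{5}{2} \right)} + 4}{4}.
Check: d/ds[- \frac{- 8 \sin{\left(s + \frac{\pi}{3} \right)} + \cos{\left(\frac{2 s^{3}}{3} + 5 s - \frac{5}{2} \right)} + 4}{4}] = \frac{s^{2} \sin{\left(\frac{2 s^{3}}{3} + 5 s - \frac{5}{2} \right)}}{2} + \frac{5 \sin{\left(\frac{2 s^{3}}{3} + 5 s - \frac{5}{2} \right)}}{4} + 2 \cos{\left(s + \frac{\pi}{3} \right)} = G'(s).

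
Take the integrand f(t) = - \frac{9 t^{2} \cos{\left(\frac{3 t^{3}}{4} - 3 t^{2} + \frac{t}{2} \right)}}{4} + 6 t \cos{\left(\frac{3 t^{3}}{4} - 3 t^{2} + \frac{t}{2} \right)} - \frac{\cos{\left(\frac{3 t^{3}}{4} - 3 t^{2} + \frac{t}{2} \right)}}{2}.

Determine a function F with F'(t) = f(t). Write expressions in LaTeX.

An antiderivative is F(t) = - \sin{\left(\frac{3 t^{3}}{4} - 3 t^{2} + \frac{t}{2} \right)}.

The substitution u = \frac{3 t^{3}}{4} - 3 t^{2} + \frac{t}{2} works: f is exactly (dF/du)*(du/dt) for that inner function.
Check: d/dt[- \sin{\left(\frac{3 t^{3}}{4} - 3 t^{2} + \frac{t}{2} \right)}] = - \frac{9 t^{2} \cos{\left(\frac{3 t^{3}}{4} - 3 t^{2} + \frac{t}{2} \right)}}{4} + 6 t \cos{\left(\frac{3 t^{3}}{4} - 3 t^{2} + \frac{t}{2} \right)} - \frac{\cos{\left(\frac{3 t^{3}}{4} - 3 t^{2} + \frac{t}{2} \right)}}{2} = f(t).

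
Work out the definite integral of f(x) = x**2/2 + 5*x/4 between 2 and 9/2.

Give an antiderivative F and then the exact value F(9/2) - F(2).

The integrand splits into summands that can be handled one at a time.
F(x) = x**2*(4*x + 15)/24 is an antiderivative of f.
Check: d/dx[x**2*(4*x + 15)/24] = x**2/2 + 5*x/4 = f(x).
F(9/2) = 891/32; F(2) = 23/6.
Integral = F(9/2) - F(2) = 2305/96.

Antiderivative: F(x) = x**2*(4*x + 15)/24; value = 2305/96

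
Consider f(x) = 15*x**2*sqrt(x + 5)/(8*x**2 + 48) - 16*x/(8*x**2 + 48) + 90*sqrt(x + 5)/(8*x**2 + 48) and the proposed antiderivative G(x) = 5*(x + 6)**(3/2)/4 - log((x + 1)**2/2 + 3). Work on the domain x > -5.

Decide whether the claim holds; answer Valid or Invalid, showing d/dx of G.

d/dx[G] = (15*x**2*sqrt(x + 6) + 30*x*sqrt(x + 6) - 16*x + 105*sqrt(x + 6) - 16)/(8*x**2 + 16*x + 56)
d/dx[G] - f(x) = (-15*x**4*sqrt(x + 5) + 15*x**4*sqrt(x + 6) - 30*x**3*sqrt(x + 5) + 30*x**3*sqrt(x + 6) - 195*x**2*sqrt(x + 5) + 195*x**2*sqrt(x + 6) + 16*x**2 - 180*x*sqrt(x + 5) + 180*x*sqrt(x + 6) + 16*x - 630*sqrt(x + 5) + 630*sqrt(x + 6) - 96)/(8*x**4 + 16*x**3 + 104*x**2 + 96*x + 336) != 0.

Invalid: d/dx[G] - f = (-15*x**4*sqrt(x + 5) + 15*x**4*sqrt(x + 6) - 30*x**3*sqrt(x + 5) + 30*x**3*sqrt(x + 6) - 195*x**2*sqrt(x + 5) + 195*x**2*sqrt(x + 6) + 16*x**2 - 180*x*sqrt(x + 5) + 180*x*sqrt(x + 6) + 16*x - 630*sqrt(x + 5) + 630*sqrt(x + 6) - 96)/(8*x**4 + 16*x**3 + 104*x**2 + 96*x + 336), which is not 0.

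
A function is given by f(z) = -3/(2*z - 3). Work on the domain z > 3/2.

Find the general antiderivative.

F(z) = -3*log(z - 3/2)/2 + C

A candidate is checked by its d/dz: the result must match f(z).
Check: d/dz[-3*log(z - 3/2)/2] = -3/(2*z - 3) = f(z).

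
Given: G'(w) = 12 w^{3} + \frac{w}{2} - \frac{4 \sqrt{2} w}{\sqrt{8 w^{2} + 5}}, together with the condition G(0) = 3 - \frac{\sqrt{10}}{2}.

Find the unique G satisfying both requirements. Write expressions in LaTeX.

The integrand splits into summands that can be handled one at a time.
A general antiderivative is 3 w^{4} + \frac{w^{2}}{4} - \sqrt{4 w^{2} + \frac{5}{2}} + 3 + C.
The condition gives C = 3 - \frac{\sqrt{10}}{2} - (3 - \frac{\sqrt{10}}{2}) = 0.
So G(w) = \frac{\sqrt{2} \left(12 \sqrt{2} w^{4} + \sqrt{2} w^{2} - 4 \sqrt{8 w^{2} + 5} + 12 \sqrt{2}\right)}{8}.
Check: d/dw[\frac{\sqrt{2} \left(12 \sqrt{2} w^{4} + \sqrt{2} w^{2} - 4 \sqrt{8 w^{2} + 5} + 12 \sqrt{2}\right)}{8}] = \frac{24 w^{3} \sqrt{8 w^{2} + 5} + w \sqrt{8 w^{2} + 5} - 8 \sqrt{2} w}{2 \sqrt{8 w^{2} + 5}}, which equals G'(w).

G(w) = \frac{\sqrt{2} \left(12 \sqrt{2} w^{4} + \sqrt{2} w^{2} - 4 \sqrt{8 w^{2} + 5} + 12 \sqrt{2}\right)}{8}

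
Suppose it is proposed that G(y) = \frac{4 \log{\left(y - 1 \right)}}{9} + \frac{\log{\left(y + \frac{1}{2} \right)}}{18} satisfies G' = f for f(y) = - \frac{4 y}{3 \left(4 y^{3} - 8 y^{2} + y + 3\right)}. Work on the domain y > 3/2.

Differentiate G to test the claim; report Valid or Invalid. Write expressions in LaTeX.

Invalid: d/dy[G] - f = \frac{1}{2 y - 3}, which is not 0.

d/dy[G] = \frac{3 y + 1}{6 y^{2} - 3 y - 3}
d/dy[G] - f(y) = \frac{1}{2 y - 3} != 0.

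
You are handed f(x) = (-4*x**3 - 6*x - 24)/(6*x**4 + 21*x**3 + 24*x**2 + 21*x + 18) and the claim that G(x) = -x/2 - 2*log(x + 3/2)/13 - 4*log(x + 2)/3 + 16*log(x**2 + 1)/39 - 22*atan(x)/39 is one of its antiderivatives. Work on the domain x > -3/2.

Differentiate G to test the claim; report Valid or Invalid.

d/dx[G] = (-6*x**4 - 29*x**3 - 24*x**2 - 33*x - 66)/(12*x**4 + 42*x**3 + 48*x**2 + 42*x + 36)
d/dx[G] - f(x) = -1/2 != 0.

Invalid: d/dx[G] - f = -1/2, which is not 0.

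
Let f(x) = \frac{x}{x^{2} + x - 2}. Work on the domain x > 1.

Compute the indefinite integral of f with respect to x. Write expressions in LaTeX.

F(x) = \frac{\log{\left(x - 1 \right)} + 2 \log{\left(x + 2 \right)}}{3} + C

The denominator factors as \left(x - 1\right) \left(x + 2\right); partial fractions split f into directly integrable pieces: \frac{2}{3 \left(x + 2\right)} + \frac{1}{3 \left(x - 1\right)}.
Check: d/dx[\frac{\log{\left(x - 1 \right)} + 2 \log{\left(x + 2 \right)}}{3}] = \frac{x}{x^{2} + x - 2} = f(x).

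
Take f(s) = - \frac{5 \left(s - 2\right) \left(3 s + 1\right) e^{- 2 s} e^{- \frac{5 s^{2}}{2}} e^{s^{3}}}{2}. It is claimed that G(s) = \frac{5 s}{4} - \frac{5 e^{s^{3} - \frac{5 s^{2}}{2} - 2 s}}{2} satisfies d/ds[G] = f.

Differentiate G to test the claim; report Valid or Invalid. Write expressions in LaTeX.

d/ds[G] = - \frac{15 s^{2} e^{- 2 s} e^{- \frac{5 s^{2}}{2}} e^{s^{3}}}{2} + \frac{25 s e^{- 2 s} e^{- \frac{5 s^{2}}{2}} e^{s^{3}}}{2} + \frac{5}{4} + 5 e^{- 2 s} e^{- \frac{5 s^{2}}{2}} e^{s^{3}}
d/ds[G] - f(s) = \frac{5}{4} != 0.

Invalid: d/ds[G] - f = \frac{5}{4}, which is not 0.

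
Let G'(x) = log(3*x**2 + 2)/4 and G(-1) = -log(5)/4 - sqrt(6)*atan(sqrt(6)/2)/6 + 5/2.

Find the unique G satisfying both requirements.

G(x) = (3*x*log(3*x**2 + 2) - 6*x + 2*sqrt(6)*atan(sqrt(6)*x/2) + 24)/12

A candidate passes only if d/dx[G] lands on the given G'(x) exactly.
A general antiderivative is x*log(3*x**2 + 2)/4 - x/2 + sqrt(6)*atan(sqrt(6)*x/2)/6 + C.
The condition gives C = -log(5)/4 - sqrt(6)*atan(sqrt(6)/2)/6 + 5/2 - (-log(5)/4 - sqrt(6)*atan(sqrt(6)/2)/6 + 1/2) = 2.
So G(x) = (3*x*log(3*x**2 + 2) - 6*x + 2*sqrt(6)*atan(sqrt(6)*x/2) + 24)/12.
Check: d/dx[(3*x*log(3*x**2 + 2) - 6*x + 2*sqrt(6)*atan(sqrt(6)*x/2) + 24)/12] = log(3*x**2 + 2)/4 = G'(x).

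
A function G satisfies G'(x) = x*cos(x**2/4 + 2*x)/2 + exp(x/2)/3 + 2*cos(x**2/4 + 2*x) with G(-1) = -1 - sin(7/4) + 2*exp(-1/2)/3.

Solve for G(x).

Integrate term by term and add the pieces.
A general antiderivative is 2*exp(x/2)/3 + sin(x**2/4 + 2*x) + C.
The condition gives C = -1 - sin(7/4) + 2*exp(-1/2)/3 - (-sin(7/4) + 2*exp(-1/2)/3) = -1.
So G(x) = (2*exp(x/2) + 3*sin(x**2/4 + 2*x) - 3)/3.
Check: d/dx[(2*exp(x/2) + 3*sin(x**2/4 + 2*x) - 3)/3] = x*cos(x**2/4 + 2*x)/2 + exp(x/2)/3 + 2*cos(x**2/4 + 2*x) = G'(x).

G(x) = (2*exp(x/2) + 3*sin(x**2/4 + 2*x) - 3)/3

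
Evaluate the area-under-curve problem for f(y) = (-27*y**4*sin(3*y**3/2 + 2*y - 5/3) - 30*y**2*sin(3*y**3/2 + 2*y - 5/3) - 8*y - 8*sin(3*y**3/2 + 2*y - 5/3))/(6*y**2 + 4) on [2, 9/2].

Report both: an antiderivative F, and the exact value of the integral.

Since d/dy undoes antidifferentiation here, F'(y) = f(y) is required of F(y).
F(y) = -2*log(y**2 + 2/3)/3 + cos(3*y**3/2 + 2*y - 5/3) is an antiderivative of f.
Check: d/dy[-2*log(y**2 + 2/3)/3 + cos(3*y**3/2 + 2*y - 5/3)] = (-27*y**4*sin(3*y**3/2 + 2*y - 5/3) - 30*y**2*sin(3*y**3/2 + 2*y - 5/3) - 8*y - 8*sin(3*y**3/2 + 2*y - 5/3))/(6*y**2 + 4) = f(y).
F(9/2) = -2*log(251/12)/3 + cos(6913/48); F(2) = -2*log(14/3)/3 + cos(43/3).
Integral = F(9/2) - F(2) = -2*log(251/12)/3 - cos(43/3) + cos(6913/48) + 2*log(14/3)/3.

Antiderivative: F(y) = -2*log(y**2 + 2/3)/3 + cos(3*y**3/2 + 2*y - 5/3); value = -2*log(251/12)/3 - cos(43/3) + cos(6913/48) + 2*log(14/3)/3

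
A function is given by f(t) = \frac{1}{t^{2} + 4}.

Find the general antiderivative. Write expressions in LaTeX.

A first test for any F(t): its t-derivative must equal f(t) identically.
Check: d/dt[\frac{\operatorname{atan}{\left(\frac{t}{2} \right)}}{2}] = \frac{1}{t^{2} + 4} = f(t).

F(t) = \frac{\operatorname{atan}{\left(\frac{t}{2} \right)}}{2} + C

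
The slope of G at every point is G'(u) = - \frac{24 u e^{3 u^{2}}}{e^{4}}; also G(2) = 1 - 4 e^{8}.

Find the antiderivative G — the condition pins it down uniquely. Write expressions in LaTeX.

The substitution w = 3 u^{2} - 4 works: G'(u) is exactly (dG/dw)*(dw/du) for that inner function.
A general antiderivative is - 4 e^{3 u^{2} - 4} + C.
The condition gives C = 1 - 4 e^{8} - (- 4 e^{8}) = 1.
So G(u) = - \frac{4 e^{3 u^{2}}}{e^{4}} + 1.
Check: d/du[- \frac{4 e^{3 u^{2}}}{e^{4}} + 1] = - \frac{24 u e^{3 u^{2}}}{e^{4}} = G'(u).

G(u) = - \frac{4 e^{3 u^{2}}}{e^{4}} + 1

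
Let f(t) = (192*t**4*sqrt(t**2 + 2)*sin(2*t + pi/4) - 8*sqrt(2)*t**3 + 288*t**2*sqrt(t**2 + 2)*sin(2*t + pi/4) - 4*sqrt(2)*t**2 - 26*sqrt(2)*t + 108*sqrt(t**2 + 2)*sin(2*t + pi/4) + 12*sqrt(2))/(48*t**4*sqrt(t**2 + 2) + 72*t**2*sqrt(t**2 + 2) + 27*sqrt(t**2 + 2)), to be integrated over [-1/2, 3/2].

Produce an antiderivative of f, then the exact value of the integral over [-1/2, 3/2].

Antiderivative: F(t) = -2*(12*t**2*cos(2*t + pi/4) - sqrt(2)*t*sqrt(t**2 + 2) - sqrt(2)*sqrt(t**2 + 2) + 9*cos(2*t + pi/4))/(3*(4*t**2 + 3)); value = -sqrt(2)/8 + 5*sqrt(34)/72 - 2*cos(pi/4 + 3) + 2*sin(pi/4 + 1)

For F(t) to be correct the identity F'(t) - f(t) = 0 must hold.
F(t) = -2*(12*t**2*cos(2*t + pi/4) - sqrt(2)*t*sqrt(t**2 + 2) - sqrt(2)*sqrt(t**2 + 2) + 9*cos(2*t + pi/4))/(3*(4*t**2 + 3)) is an antiderivative of f.
Check: d/dt[-2*(12*t**2*cos(2*t + pi/4) - sqrt(2)*t*sqrt(t**2 + 2) - sqrt(2)*sqrt(t**2 + 2) + 9*cos(2*t + pi/4))/(3*(4*t**2 + 3))] = (192*t**4*sqrt(t**2 + 2)*sin(2*t + pi/4) - 8*sqrt(2)*t**3 + 288*t**2*sqrt(t**2 + 2)*sin(2*t + pi/4) - 4*sqrt(2)*t**2 - 26*sqrt(2)*t + 108*sqrt(t**2 + 2)*sin(2*t + pi/4) + 12*sqrt(2))/(48*t**4*sqrt(t**2 + 2) + 72*t**2*sqrt(t**2 + 2) + 27*sqrt(t**2 + 2)) = f(t).
F(3/2) = 5*sqrt(34)/72 - 2*cos(pi/4 + 3); F(-1/2) = -2*sin(pi/4 + 1) + sqrt(2)/8.
Integral = F(3/2) - F(-1/2) = -sqrt(2)/8 + 5*sqrt(34)/72 - 2*cos(pi/4 + 3) + 2*sin(pi/4 + 1).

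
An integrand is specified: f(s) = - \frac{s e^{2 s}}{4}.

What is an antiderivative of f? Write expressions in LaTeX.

An antiderivative is F(s) = - \frac{s e^{2 s}}{8} + \frac{e^{2 s}}{16}.

Recognize the product-rule pattern: f = u'v + uv' with u = \frac{1}{16} - \frac{s}{8}, v = e^{2 s}, so integration by parts undoes it.
Check: d/ds[- \frac{s e^{2 s}}{8} + \frac{e^{2 s}}{16}] = - \frac{s e^{2 s}}{4} = f(s).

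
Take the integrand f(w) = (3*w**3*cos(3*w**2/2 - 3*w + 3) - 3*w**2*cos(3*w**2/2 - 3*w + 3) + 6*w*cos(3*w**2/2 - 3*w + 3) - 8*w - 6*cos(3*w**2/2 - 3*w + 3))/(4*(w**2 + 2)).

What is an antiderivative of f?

Differentiate the proposed F(w) back; it has to land on f(w) exactly.
Check: d/dw[(-4*log(w**2 + 2) + sin(3*w**2/2 - 3*w + 3))/4] = (3*w**3*cos(3*w**2/2 - 3*w + 3) - 3*w**2*cos(3*w**2/2 - 3*w + 3) + 6*w*cos(3*w**2/2 - 3*w + 3) - 8*w - 6*cos(3*w**2/2 - 3*w + 3))/(4*w**2 + 8), which equals f(w).

An antiderivative is F(w) = (-4*log(w**2 + 2) + sin(3*w**2/2 - 3*w + 3))/4.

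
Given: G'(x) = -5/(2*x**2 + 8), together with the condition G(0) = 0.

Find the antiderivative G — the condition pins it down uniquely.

G(x) = -5*atan(x/2)/4

Recover the given G'(x) by differentiating a candidate G(x); any mismatch rules it out.
A general antiderivative is -5*atan(x/2)/4 + C.
The condition gives C = 0 - (0) = 0.
So G(x) = -5*atan(x/2)/4.
Check: d/dx[-5*atan(x/2)/4] = -5/(2*x**2 + 8) = G'(x).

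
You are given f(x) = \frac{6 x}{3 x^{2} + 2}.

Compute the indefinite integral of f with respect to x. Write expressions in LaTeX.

f matches the chain-rule pattern g'(h)*h' with inner function h(x) = 2 x^{2} + \frac{4}{3}; substituting u = h(x) collapses the integral.
Check: d/dx[\log{\left(2 x^{2} + \frac{4}{3} \right)}] = \frac{6 x}{3 x^{2} + 2} = f(x).

F(x) = \log{\left(2 x^{2} + \frac{4}{3} \right)} + C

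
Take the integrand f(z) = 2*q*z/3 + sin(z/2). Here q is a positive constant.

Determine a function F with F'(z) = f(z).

An antiderivative is F(z) = (q*z**2 - 6*cos(z/2))/3.

The integrand splits into summands that can be handled one at a time.
Check: d/dz[(q*z**2 - 6*cos(z/2))/3] = 2*q*z/3 + sin(z/2) = f(z).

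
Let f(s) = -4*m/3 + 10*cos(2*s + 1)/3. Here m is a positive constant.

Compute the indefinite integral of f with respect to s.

Differentiate the proposed F(s) back; it has to land on f(s) exactly.
Check: d/ds[-4*m*s/3 + 5*sin(2*s + 1)/3] = -4*m/3 + 10*cos(2*s + 1)/3 = f(s).

F(s) = -4*m*s/3 + 5*sin(2*s + 1)/3 + C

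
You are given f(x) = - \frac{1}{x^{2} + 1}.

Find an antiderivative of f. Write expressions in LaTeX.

A first test for any F(x): its x-derivative must equal f(x) identically.
Check: d/dx[- \operatorname{atan}{\left(x \right)}] = - \frac{1}{x^{2} + 1} = f(x).

An antiderivative is F(x) = - \operatorname{atan}{\left(x \right)}.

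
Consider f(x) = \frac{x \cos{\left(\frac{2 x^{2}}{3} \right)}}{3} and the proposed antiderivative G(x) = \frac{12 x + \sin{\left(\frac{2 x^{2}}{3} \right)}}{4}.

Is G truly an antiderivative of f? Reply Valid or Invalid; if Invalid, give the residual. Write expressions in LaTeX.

d/dx[G] = \frac{x \cos{\left(\frac{2 x^{2}}{3} \right)}}{3} + 3
d/dx[G] - f(x) = 3 != 0.

Invalid: d/dx[G] - f = 3, which is not 0.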